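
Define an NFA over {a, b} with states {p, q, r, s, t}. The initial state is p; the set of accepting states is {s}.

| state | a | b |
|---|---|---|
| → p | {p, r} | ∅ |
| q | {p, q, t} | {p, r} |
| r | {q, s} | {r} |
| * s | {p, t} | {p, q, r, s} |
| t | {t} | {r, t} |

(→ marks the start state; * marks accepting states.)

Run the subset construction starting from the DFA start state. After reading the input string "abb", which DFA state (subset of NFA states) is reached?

Start: {p}.
δ(p,a) = {p, r}.
Union: {p, r}.
After a: {p, r}.
δ(p,b) = ∅; δ(r,b) = {r}.
Union: {r}.
After b: {r}.
δ(r,b) = {r}.
Union: {r}.
After b: {r}.

{r}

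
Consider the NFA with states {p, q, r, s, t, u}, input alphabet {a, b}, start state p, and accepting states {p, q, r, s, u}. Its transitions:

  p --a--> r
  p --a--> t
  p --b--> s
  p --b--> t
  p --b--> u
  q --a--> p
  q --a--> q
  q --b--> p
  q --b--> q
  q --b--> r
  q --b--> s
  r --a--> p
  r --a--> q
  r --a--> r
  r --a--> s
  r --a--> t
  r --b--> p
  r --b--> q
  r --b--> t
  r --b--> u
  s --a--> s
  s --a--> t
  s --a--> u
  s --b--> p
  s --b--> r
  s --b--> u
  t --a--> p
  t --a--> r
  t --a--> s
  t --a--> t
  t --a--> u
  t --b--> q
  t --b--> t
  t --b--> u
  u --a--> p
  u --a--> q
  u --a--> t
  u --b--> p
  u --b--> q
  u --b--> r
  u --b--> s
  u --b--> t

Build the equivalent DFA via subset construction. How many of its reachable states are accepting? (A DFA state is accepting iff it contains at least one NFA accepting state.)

5

Start state of the DFA: {p}.
{p} --a--> {r, t}  [new]
{p} --b--> {s, t, u}  [new]
{r, t} --a--> {p, q, r, s, t, u}  [new]
{r, t} --b--> {p, q, t, u}  [new]
{s, t, u} --a--> {p, q, r, s, t, u}  [seen]
{s, t, u} --b--> {p, q, r, s, t, u}  [seen]
{p, q, r, s, t, u} --a--> {p, q, r, s, t, u}  [seen]
{p, q, r, s, t, u} --b--> {p, q, r, s, t, u}  [seen]
{p, q, t, u} --a--> {p, q, r, s, t, u}  [seen]
{p, q, t, u} --b--> {p, q, r, s, t, u}  [seen]
Reachable DFA states: {p}, {r, t}, {s, t, u}, {p, q, r, s, t, u}, {p, q, t, u}.
Accepting DFA states (contain an NFA accepting state): {p}, {r, t}, {s, t, u}, {p, q, r, s, t, u}, {p, q, t, u}.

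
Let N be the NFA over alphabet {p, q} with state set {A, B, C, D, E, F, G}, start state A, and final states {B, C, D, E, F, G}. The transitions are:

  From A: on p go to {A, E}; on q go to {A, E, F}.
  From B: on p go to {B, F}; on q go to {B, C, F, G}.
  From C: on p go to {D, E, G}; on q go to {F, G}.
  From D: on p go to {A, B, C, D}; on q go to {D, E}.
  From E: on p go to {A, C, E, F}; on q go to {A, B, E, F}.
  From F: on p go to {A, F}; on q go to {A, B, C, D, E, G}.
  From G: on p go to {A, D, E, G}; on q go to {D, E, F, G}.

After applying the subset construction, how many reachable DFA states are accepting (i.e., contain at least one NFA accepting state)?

7

Start state of the DFA: {A}.
{A} --p--> {A, E}  [new]
{A} --q--> {A, E, F}  [new]
{A, E} --p--> {A, C, E, F}  [new]
{A, E} --q--> {A, B, E, F}  [new]
{A, E, F} --p--> {A, C, E, F}  [seen]
{A, E, F} --q--> {A, B, C, D, E, F, G}  [new]
{A, C, E, F} --p--> {A, C, D, E, F, G}  [new]
{A, C, E, F} --q--> {A, B, C, D, E, F, G}  [seen]
{A, B, E, F} --p--> {A, B, C, E, F}  [new]
{A, B, E, F} --q--> {A, B, C, D, E, F, G}  [seen]
{A, B, C, D, E, F, G} --p--> {A, B, C, D, E, F, G}  [seen]
{A, B, C, D, E, F, G} --q--> {A, B, C, D, E, F, G}  [seen]
{A, C, D, E, F, G} --p--> {A, B, C, D, E, F, G}  [seen]
{A, C, D, E, F, G} --q--> {A, B, C, D, E, F, G}  [seen]
{A, B, C, E, F} --p--> {A, B, C, D, E, F, G}  [seen]
{A, B, C, E, F} --q--> {A, B, C, D, E, F, G}  [seen]
Reachable DFA states: {A}, {A, E}, {A, E, F}, {A, C, E, F}, {A, B, E, F}, {A, B, C, D, E, F, G}, {A, C, D, E, F, G}, {A, B, C, E, F}.
Accepting DFA states (contain an NFA accepting state): {A, E}, {A, E, F}, {A, C, E, F}, {A, B, E, F}, {A, B, C, D, E, F, G}, {A, C, D, E, F, G}, {A, B, C, E, F}.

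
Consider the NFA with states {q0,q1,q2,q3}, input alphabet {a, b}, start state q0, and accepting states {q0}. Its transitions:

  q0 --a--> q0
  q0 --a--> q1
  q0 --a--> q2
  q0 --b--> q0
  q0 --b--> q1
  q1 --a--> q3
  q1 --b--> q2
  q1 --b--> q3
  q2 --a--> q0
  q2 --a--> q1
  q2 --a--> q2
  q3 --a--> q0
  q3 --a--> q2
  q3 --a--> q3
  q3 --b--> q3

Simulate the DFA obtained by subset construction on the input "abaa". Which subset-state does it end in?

Start: {q0}.
δ(q0,a) = {q0,q1,q2}.
Union: {q0,q1,q2}.
After a: {q0,q1,q2}.
δ(q0,b) = {q0,q1}; δ(q1,b) = {q2,q3}; δ(q2,b) = ∅.
Union: {q0,q1,q2,q3}.
After b: {q0,q1,q2,q3}.
δ(q0,a) = {q0,q1,q2}; δ(q1,a) = {q3}; δ(q2,a) = {q0,q1,q2}; δ(q3,a) = {q0,q2,q3}.
Union: {q0,q1,q2,q3}.
After a: {q0,q1,q2,q3}.
δ(q0,a) = {q0,q1,q2}; δ(q1,a) = {q3}; δ(q2,a) = {q0,q1,q2}; δ(q3,a) = {q0,q2,q3}.
Union: {q0,q1,q2,q3}.
After a: {q0,q1,q2,q3}.

{q0,q1,q2,q3}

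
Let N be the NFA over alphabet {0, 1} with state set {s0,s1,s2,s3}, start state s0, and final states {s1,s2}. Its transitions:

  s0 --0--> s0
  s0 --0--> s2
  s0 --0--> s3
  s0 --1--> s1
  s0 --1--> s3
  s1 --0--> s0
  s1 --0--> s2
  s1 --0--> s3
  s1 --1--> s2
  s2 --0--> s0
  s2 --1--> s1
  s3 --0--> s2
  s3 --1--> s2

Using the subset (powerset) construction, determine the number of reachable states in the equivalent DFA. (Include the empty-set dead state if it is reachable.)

7

Start state of the DFA: {s0}.
{s0} --0--> {s0,s2,s3}  [new]
{s0} --1--> {s1,s3}  [new]
{s0,s2,s3} --0--> {s0,s2,s3}  [seen]
{s0,s2,s3} --1--> {s1,s2,s3}  [new]
{s1,s3} --0--> {s0,s2,s3}  [seen]
{s1,s3} --1--> {s2}  [new]
{s1,s2,s3} --0--> {s0,s2,s3}  [seen]
{s1,s2,s3} --1--> {s1,s2}  [new]
{s2} --0--> {s0}  [seen]
{s2} --1--> {s1}  [new]
{s1,s2} --0--> {s0,s2,s3}  [seen]
{s1,s2} --1--> {s1,s2}  [seen]
{s1} --0--> {s0,s2,s3}  [seen]
{s1} --1--> {s2}  [seen]
Reachable DFA states: {s0}, {s0,s2,s3}, {s1,s3}, {s1,s2,s3}, {s2}, {s1,s2}, {s1}.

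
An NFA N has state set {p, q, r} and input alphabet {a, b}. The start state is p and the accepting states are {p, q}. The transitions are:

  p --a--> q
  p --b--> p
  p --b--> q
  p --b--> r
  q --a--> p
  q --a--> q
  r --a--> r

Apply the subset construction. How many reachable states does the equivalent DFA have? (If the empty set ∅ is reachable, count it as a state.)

5

Start state of the DFA: {p}.
{p} --a--> {q}  [new]
{p} --b--> {p, q, r}  [new]
{q} --a--> {p, q}  [new]
{q} --b--> ∅  [new]
{p, q, r} --a--> {p, q, r}  [seen]
{p, q, r} --b--> {p, q, r}  [seen]
{p, q} --a--> {p, q}  [seen]
{p, q} --b--> {p, q, r}  [seen]
∅ --a--> ∅  [seen]
∅ --b--> ∅  [seen]
Reachable DFA states: {p}, {q}, {p, q, r}, {p, q}, ∅.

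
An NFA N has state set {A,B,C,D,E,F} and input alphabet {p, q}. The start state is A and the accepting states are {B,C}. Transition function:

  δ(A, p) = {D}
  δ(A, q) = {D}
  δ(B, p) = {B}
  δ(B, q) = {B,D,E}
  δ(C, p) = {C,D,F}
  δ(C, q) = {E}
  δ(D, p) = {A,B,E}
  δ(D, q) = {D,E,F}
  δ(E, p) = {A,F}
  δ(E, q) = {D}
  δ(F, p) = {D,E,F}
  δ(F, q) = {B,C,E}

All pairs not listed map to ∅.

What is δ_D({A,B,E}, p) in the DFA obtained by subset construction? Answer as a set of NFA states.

{A,B,D,F}

δ(A,p) = {D}; δ(B,p) = {B}; δ(E,p) = {A,F}.
Union: {A,B,D,F}.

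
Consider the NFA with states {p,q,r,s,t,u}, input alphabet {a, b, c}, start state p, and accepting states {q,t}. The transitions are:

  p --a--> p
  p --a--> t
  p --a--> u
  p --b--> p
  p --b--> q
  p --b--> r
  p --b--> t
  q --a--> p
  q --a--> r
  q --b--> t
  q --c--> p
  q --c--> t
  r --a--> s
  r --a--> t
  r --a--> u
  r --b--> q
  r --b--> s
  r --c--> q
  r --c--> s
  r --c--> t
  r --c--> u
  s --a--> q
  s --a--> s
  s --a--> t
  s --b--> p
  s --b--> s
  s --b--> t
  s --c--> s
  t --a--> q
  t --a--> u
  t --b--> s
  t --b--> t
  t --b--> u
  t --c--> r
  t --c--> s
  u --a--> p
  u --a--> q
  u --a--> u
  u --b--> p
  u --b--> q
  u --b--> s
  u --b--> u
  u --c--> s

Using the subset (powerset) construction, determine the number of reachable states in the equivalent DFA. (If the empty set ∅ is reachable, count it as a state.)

Start state of the DFA: {p}.
{p} --a--> {p,t,u}  [new]
{p} --b--> {p,q,r,t}  [new]
{p} --c--> ∅  [new]
{p,t,u} --a--> {p,q,t,u}  [new]
{p,t,u} --b--> {p,q,r,s,t,u}  [new]
{p,t,u} --c--> {r,s}  [new]
{p,q,r,t} --a--> {p,q,r,s,t,u}  [seen]
{p,q,r,t} --b--> {p,q,r,s,t,u}  [seen]
{p,q,r,t} --c--> {p,q,r,s,t,u}  [seen]
∅ --a--> ∅  [seen]
∅ --b--> ∅  [seen]
∅ --c--> ∅  [seen]
{p,q,t,u} --a--> {p,q,r,t,u}  [new]
{p,q,t,u} --b--> {p,q,r,s,t,u}  [seen]
{p,q,t,u} --c--> {p,r,s,t}  [new]
{p,q,r,s,t,u} --a--> {p,q,r,s,t,u}  [seen]
{p,q,r,s,t,u} --b--> {p,q,r,s,t,u}  [seen]
{p,q,r,s,t,u} --c--> {p,q,r,s,t,u}  [seen]
{r,s} --a--> {q,s,t,u}  [new]
{r,s} --b--> {p,q,s,t}  [new]
{r,s} --c--> {q,s,t,u}  [seen]
{p,q,r,t,u} --a--> {p,q,r,s,t,u}  [seen]
{p,q,r,t,u} --b--> {p,q,r,s,t,u}  [seen]
{p,q,r,t,u} --c--> {p,q,r,s,t,u}  [seen]
{p,r,s,t} --a--> {p,q,s,t,u}  [new]
{p,r,s,t} --b--> {p,q,r,s,t,u}  [seen]
{p,r,s,t} --c--> {q,r,s,t,u}  [new]
{q,s,t,u} --a--> {p,q,r,s,t,u}  [seen]
{q,s,t,u} --b--> {p,q,s,t,u}  [seen]
{q,s,t,u} --c--> {p,r,s,t}  [seen]
{p,q,s,t} --a--> {p,q,r,s,t,u}  [seen]
{p,q,s,t} --b--> {p,q,r,s,t,u}  [seen]
{p,q,s,t} --c--> {p,r,s,t}  [seen]
{p,q,s,t,u} --a--> {p,q,r,s,t,u}  [seen]
{p,q,s,t,u} --b--> {p,q,r,s,t,u}  [seen]
{p,q,s,t,u} --c--> {p,r,s,t}  [seen]
{q,r,s,t,u} --a--> {p,q,r,s,t,u}  [seen]
{q,r,s,t,u} --b--> {p,q,s,t,u}  [seen]
{q,r,s,t,u} --c--> {p,q,r,s,t,u}  [seen]
Reachable DFA states: {p}, {p,t,u}, {p,q,r,t}, ∅, {p,q,t,u}, {p,q,r,s,t,u}, {r,s}, {p,q,r,t,u}, {p,r,s,t}, {q,s,t,u}, {p,q,s,t}, {p,q,s,t,u}, {q,r,s,t,u}.

13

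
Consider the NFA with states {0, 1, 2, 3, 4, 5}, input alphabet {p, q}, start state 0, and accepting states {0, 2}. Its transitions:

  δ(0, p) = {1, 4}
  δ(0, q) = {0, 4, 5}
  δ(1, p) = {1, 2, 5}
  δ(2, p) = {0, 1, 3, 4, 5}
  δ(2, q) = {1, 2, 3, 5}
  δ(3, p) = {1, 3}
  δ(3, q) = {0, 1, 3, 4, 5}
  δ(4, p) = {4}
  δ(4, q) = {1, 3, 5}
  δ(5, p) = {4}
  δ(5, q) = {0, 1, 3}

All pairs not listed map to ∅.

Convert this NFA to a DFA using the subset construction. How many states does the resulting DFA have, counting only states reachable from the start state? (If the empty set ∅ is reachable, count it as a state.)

9

Start state of the DFA: {0}.
{0} --p--> {1, 4}  [new]
{0} --q--> {0, 4, 5}  [new]
{1, 4} --p--> {1, 2, 4, 5}  [new]
{1, 4} --q--> {1, 3, 5}  [new]
{0, 4, 5} --p--> {1, 4}  [seen]
{0, 4, 5} --q--> {0, 1, 3, 4, 5}  [new]
{1, 2, 4, 5} --p--> {0, 1, 2, 3, 4, 5}  [new]
{1, 2, 4, 5} --q--> {0, 1, 2, 3, 5}  [new]
{1, 3, 5} --p--> {1, 2, 3, 4, 5}  [new]
{1, 3, 5} --q--> {0, 1, 3, 4, 5}  [seen]
{0, 1, 3, 4, 5} --p--> {1, 2, 3, 4, 5}  [seen]
{0, 1, 3, 4, 5} --q--> {0, 1, 3, 4, 5}  [seen]
{0, 1, 2, 3, 4, 5} --p--> {0, 1, 2, 3, 4, 5}  [seen]
{0, 1, 2, 3, 4, 5} --q--> {0, 1, 2, 3, 4, 5}  [seen]
{0, 1, 2, 3, 5} --p--> {0, 1, 2, 3, 4, 5}  [seen]
{0, 1, 2, 3, 5} --q--> {0, 1, 2, 3, 4, 5}  [seen]
{1, 2, 3, 4, 5} --p--> {0, 1, 2, 3, 4, 5}  [seen]
{1, 2, 3, 4, 5} --q--> {0, 1, 2, 3, 4, 5}  [seen]
Reachable DFA states: {0}, {1, 4}, {0, 4, 5}, {1, 2, 4, 5}, {1, 3, 5}, {0, 1, 3, 4, 5}, {0, 1, 2, 3, 4, 5}, {0, 1, 2, 3, 5}, {1, 2, 3, 4, 5}.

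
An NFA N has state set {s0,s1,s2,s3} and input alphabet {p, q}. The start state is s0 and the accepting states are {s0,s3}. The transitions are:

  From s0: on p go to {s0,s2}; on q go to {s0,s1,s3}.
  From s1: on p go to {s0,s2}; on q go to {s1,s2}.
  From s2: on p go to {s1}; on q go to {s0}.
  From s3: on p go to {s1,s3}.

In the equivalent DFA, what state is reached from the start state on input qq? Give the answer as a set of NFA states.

Start: {s0}.
δ(s0,q) = {s0,s1,s3}.
Union: {s0,s1,s3}.
After q: {s0,s1,s3}.
δ(s0,q) = {s0,s1,s3}; δ(s1,q) = {s1,s2}; δ(s3,q) = ∅.
Union: {s0,s1,s2,s3}.
After q: {s0,s1,s2,s3}.

{s0,s1,s2,s3}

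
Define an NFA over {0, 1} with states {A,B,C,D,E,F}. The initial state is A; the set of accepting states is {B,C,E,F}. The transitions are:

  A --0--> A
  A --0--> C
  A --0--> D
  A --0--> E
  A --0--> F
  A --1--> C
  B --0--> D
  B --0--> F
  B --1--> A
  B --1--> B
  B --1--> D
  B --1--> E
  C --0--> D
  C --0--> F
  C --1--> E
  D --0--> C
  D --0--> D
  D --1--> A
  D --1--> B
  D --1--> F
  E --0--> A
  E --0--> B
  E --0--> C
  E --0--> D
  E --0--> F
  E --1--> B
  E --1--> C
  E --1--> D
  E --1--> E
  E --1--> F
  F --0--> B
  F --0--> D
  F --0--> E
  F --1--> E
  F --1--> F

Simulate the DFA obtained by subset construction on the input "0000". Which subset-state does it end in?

Start: {A}.
δ(A,0) = {A,C,D,E,F}.
Union: {A,C,D,E,F}.
After 0: {A,C,D,E,F}.
δ(A,0) = {A,C,D,E,F}; δ(C,0) = {D,F}; δ(D,0) = {C,D}; δ(E,0) = {A,B,C,D,F}; δ(F,0) = {B,D,E}.
Union: {A,B,C,D,E,F}.
After 0: {A,B,C,D,E,F}.
δ(A,0) = {A,C,D,E,F}; δ(B,0) = {D,F}; δ(C,0) = {D,F}; δ(D,0) = {C,D}; δ(E,0) = {A,B,C,D,F}; δ(F,0) = {B,D,E}.
Union: {A,B,C,D,E,F}.
After 0: {A,B,C,D,E,F}.
δ(A,0) = {A,C,D,E,F}; δ(B,0) = {D,F}; δ(C,0) = {D,F}; δ(D,0) = {C,D}; δ(E,0) = {A,B,C,D,F}; δ(F,0) = {B,D,E}.
Union: {A,B,C,D,E,F}.
After 0: {A,B,C,D,E,F}.

{A,B,C,D,E,F}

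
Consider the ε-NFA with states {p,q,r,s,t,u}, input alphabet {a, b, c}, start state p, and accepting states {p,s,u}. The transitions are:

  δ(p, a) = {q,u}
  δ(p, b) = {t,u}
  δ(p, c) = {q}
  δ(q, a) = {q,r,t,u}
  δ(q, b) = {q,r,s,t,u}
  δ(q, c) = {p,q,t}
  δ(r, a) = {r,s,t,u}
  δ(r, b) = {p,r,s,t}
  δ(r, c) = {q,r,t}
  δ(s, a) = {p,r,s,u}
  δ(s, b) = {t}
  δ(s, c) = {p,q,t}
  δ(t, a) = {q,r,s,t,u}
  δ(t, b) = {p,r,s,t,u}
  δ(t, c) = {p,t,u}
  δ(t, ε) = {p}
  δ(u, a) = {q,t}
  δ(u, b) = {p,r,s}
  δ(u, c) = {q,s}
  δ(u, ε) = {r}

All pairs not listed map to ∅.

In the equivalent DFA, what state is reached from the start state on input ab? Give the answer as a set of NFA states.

{p,q,r,s,t,u}

Start: {p}.
δ(p,a) = {q,u}.
Union: {q,u}.
ε-closure gives {q,r,u}.
After a: {q,r,u}.
δ(q,b) = {q,r,s,t,u}; δ(r,b) = {p,r,s,t}; δ(u,b) = {p,r,s}.
Union: {p,q,r,s,t,u}.
After b: {p,q,r,s,t,u}.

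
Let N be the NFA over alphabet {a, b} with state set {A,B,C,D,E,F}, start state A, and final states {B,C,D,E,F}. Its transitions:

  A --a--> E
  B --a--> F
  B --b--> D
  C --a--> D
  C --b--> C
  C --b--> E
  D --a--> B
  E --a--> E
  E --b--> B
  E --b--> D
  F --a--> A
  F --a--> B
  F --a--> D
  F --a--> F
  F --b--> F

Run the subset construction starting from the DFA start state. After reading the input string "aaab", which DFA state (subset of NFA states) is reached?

Start: {A}.
δ(A,a) = {E}.
Union: {E}.
After a: {E}.
δ(E,a) = {E}.
Union: {E}.
After a: {E}.
δ(E,a) = {E}.
Union: {E}.
After a: {E}.
δ(E,b) = {B,D}.
Union: {B,D}.
After b: {B,D}.

{B,D}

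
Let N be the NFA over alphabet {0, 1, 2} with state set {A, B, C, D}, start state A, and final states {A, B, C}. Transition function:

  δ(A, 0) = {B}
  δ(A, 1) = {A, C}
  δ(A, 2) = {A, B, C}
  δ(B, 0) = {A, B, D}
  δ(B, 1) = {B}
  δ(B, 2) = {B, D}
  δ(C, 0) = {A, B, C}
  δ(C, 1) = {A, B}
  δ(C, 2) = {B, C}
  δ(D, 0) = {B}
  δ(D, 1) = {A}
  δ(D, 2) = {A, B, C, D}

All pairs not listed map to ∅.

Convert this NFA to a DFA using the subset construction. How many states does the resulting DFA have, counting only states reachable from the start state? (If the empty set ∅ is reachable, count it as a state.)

8

Start state of the DFA: {A}.
{A} --0--> {B}  [new]
{A} --1--> {A, C}  [new]
{A} --2--> {A, B, C}  [new]
{B} --0--> {A, B, D}  [new]
{B} --1--> {B}  [seen]
{B} --2--> {B, D}  [new]
{A, C} --0--> {A, B, C}  [seen]
{A, C} --1--> {A, B, C}  [seen]
{A, C} --2--> {A, B, C}  [seen]
{A, B, C} --0--> {A, B, C, D}  [new]
{A, B, C} --1--> {A, B, C}  [seen]
{A, B, C} --2--> {A, B, C, D}  [seen]
{A, B, D} --0--> {A, B, D}  [seen]
{A, B, D} --1--> {A, B, C}  [seen]
{A, B, D} --2--> {A, B, C, D}  [seen]
{B, D} --0--> {A, B, D}  [seen]
{B, D} --1--> {A, B}  [new]
{B, D} --2--> {A, B, C, D}  [seen]
{A, B, C, D} --0--> {A, B, C, D}  [seen]
{A, B, C, D} --1--> {A, B, C}  [seen]
{A, B, C, D} --2--> {A, B, C, D}  [seen]
{A, B} --0--> {A, B, D}  [seen]
{A, B} --1--> {A, B, C}  [seen]
{A, B} --2--> {A, B, C, D}  [seen]
Reachable DFA states: {A}, {B}, {A, C}, {A, B, C}, {A, B, D}, {B, D}, {A, B, C, D}, {A, B}.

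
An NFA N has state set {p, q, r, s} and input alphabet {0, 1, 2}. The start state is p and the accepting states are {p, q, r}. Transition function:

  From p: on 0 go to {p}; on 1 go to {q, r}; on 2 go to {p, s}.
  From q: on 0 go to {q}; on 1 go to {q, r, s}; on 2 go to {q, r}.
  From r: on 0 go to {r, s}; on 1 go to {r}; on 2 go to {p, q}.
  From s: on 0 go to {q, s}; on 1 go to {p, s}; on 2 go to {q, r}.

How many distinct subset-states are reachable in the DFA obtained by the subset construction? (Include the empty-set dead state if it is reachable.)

Start state of the DFA: {p}.
{p} --0--> {p}  [seen]
{p} --1--> {q, r}  [new]
{p} --2--> {p, s}  [new]
{q, r} --0--> {q, r, s}  [new]
{q, r} --1--> {q, r, s}  [seen]
{q, r} --2--> {p, q, r}  [new]
{p, s} --0--> {p, q, s}  [new]
{p, s} --1--> {p, q, r, s}  [new]
{p, s} --2--> {p, q, r, s}  [seen]
{q, r, s} --0--> {q, r, s}  [seen]
{q, r, s} --1--> {p, q, r, s}  [seen]
{q, r, s} --2--> {p, q, r}  [seen]
{p, q, r} --0--> {p, q, r, s}  [seen]
{p, q, r} --1--> {q, r, s}  [seen]
{p, q, r} --2--> {p, q, r, s}  [seen]
{p, q, s} --0--> {p, q, s}  [seen]
{p, q, s} --1--> {p, q, r, s}  [seen]
{p, q, s} --2--> {p, q, r, s}  [seen]
{p, q, r, s} --0--> {p, q, r, s}  [seen]
{p, q, r, s} --1--> {p, q, r, s}  [seen]
{p, q, r, s} --2--> {p, q, r, s}  [seen]
Reachable DFA states: {p}, {q, r}, {p, s}, {q, r, s}, {p, q, r}, {p, q, s}, {p, q, r, s}.

7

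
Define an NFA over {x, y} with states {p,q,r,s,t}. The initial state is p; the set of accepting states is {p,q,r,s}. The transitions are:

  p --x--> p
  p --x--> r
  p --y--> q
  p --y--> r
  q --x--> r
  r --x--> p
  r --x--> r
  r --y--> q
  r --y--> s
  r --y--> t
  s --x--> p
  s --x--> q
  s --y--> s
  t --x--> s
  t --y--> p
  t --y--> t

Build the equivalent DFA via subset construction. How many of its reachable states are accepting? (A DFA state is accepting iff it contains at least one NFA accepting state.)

10

Start state of the DFA: {p}.
{p} --x--> {p,r}  [new]
{p} --y--> {q,r}  [new]
{p,r} --x--> {p,r}  [seen]
{p,r} --y--> {q,r,s,t}  [new]
{q,r} --x--> {p,r}  [seen]
{q,r} --y--> {q,s,t}  [new]
{q,r,s,t} --x--> {p,q,r,s}  [new]
{q,r,s,t} --y--> {p,q,s,t}  [new]
{q,s,t} --x--> {p,q,r,s}  [seen]
{q,s,t} --y--> {p,s,t}  [new]
{p,q,r,s} --x--> {p,q,r}  [new]
{p,q,r,s} --y--> {q,r,s,t}  [seen]
{p,q,s,t} --x--> {p,q,r,s}  [seen]
{p,q,s,t} --y--> {p,q,r,s,t}  [new]
{p,s,t} --x--> {p,q,r,s}  [seen]
{p,s,t} --y--> {p,q,r,s,t}  [seen]
{p,q,r} --x--> {p,r}  [seen]
{p,q,r} --y--> {q,r,s,t}  [seen]
{p,q,r,s,t} --x--> {p,q,r,s}  [seen]
{p,q,r,s,t} --y--> {p,q,r,s,t}  [seen]
Reachable DFA states: {p}, {p,r}, {q,r}, {q,r,s,t}, {q,s,t}, {p,q,r,s}, {p,q,s,t}, {p,s,t}, {p,q,r}, {p,q,r,s,t}.
Accepting DFA states (contain an NFA accepting state): {p}, {p,r}, {q,r}, {q,r,s,t}, {q,s,t}, {p,q,r,s}, {p,q,s,t}, {p,s,t}, {p,q,r}, {p,q,r,s,t}.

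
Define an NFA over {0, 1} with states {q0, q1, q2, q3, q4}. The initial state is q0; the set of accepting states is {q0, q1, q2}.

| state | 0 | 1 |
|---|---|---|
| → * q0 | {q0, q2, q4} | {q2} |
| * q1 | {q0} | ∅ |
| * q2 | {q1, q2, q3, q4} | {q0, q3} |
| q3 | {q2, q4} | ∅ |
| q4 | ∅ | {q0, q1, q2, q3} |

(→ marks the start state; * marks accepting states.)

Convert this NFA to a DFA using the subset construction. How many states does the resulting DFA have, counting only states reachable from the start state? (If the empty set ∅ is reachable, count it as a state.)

8

Start state of the DFA: {q0}.
{q0} --0--> {q0, q2, q4}  [new]
{q0} --1--> {q2}  [new]
{q0, q2, q4} --0--> {q0, q1, q2, q3, q4}  [new]
{q0, q2, q4} --1--> {q0, q1, q2, q3}  [new]
{q2} --0--> {q1, q2, q3, q4}  [new]
{q2} --1--> {q0, q3}  [new]
{q0, q1, q2, q3, q4} --0--> {q0, q1, q2, q3, q4}  [seen]
{q0, q1, q2, q3, q4} --1--> {q0, q1, q2, q3}  [seen]
{q0, q1, q2, q3} --0--> {q0, q1, q2, q3, q4}  [seen]
{q0, q1, q2, q3} --1--> {q0, q2, q3}  [new]
{q1, q2, q3, q4} --0--> {q0, q1, q2, q3, q4}  [seen]
{q1, q2, q3, q4} --1--> {q0, q1, q2, q3}  [seen]
{q0, q3} --0--> {q0, q2, q4}  [seen]
{q0, q3} --1--> {q2}  [seen]
{q0, q2, q3} --0--> {q0, q1, q2, q3, q4}  [seen]
{q0, q2, q3} --1--> {q0, q2, q3}  [seen]
Reachable DFA states: {q0}, {q0, q2, q4}, {q2}, {q0, q1, q2, q3, q4}, {q0, q1, q2, q3}, {q1, q2, q3, q4}, {q0, q3}, {q0, q2, q3}.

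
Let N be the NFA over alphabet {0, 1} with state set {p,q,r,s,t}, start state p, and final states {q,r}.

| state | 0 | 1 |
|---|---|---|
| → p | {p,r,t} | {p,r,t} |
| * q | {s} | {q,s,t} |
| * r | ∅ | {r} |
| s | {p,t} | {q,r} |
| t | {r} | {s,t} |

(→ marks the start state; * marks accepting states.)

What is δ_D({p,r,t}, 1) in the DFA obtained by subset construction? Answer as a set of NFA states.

{p,r,s,t}

δ(p,1) = {p,r,t}; δ(r,1) = {r}; δ(t,1) = {s,t}.
Union: {p,r,s,t}.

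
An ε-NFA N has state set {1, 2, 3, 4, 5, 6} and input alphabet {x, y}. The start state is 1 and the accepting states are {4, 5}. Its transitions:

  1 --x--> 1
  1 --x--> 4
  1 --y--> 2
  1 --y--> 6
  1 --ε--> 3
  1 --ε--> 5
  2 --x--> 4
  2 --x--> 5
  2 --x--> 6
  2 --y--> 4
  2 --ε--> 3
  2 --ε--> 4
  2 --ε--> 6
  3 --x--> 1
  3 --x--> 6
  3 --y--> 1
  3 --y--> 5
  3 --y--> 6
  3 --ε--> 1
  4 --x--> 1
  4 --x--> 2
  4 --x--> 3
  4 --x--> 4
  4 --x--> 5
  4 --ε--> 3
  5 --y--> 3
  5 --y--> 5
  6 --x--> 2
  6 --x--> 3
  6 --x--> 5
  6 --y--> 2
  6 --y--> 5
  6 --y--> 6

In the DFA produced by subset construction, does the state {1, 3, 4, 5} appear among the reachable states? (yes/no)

no

Start state of the DFA: {1, 3, 5} (ε-closure of the NFA start).
{1, 3, 5} --x--> {1, 3, 4, 5, 6}  [new]
{1, 3, 5} --y--> {1, 2, 3, 4, 5, 6}  [new]
{1, 3, 4, 5, 6} --x--> {1, 2, 3, 4, 5, 6}  [seen]
{1, 3, 4, 5, 6} --y--> {1, 2, 3, 4, 5, 6}  [seen]
{1, 2, 3, 4, 5, 6} --x--> {1, 2, 3, 4, 5, 6}  [seen]
{1, 2, 3, 4, 5, 6} --y--> {1, 2, 3, 4, 5, 6}  [seen]
Reachable DFA states: {1, 3, 5}, {1, 3, 4, 5, 6}, {1, 2, 3, 4, 5, 6}.
{1, 3, 4, 5} is not among them.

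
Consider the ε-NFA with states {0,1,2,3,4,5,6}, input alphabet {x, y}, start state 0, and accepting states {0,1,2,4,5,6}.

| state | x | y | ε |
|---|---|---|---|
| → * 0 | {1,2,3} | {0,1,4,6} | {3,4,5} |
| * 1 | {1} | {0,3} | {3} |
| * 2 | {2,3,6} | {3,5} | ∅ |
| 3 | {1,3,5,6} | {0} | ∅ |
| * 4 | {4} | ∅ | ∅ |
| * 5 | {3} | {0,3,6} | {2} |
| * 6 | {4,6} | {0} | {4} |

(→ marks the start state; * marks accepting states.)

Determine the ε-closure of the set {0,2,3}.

Begin with {0,2,3}.
0 →ε {3,4,5}; add 4, 5.
ε-closure = {0,2,3,4,5}.

{0,2,3,4,5}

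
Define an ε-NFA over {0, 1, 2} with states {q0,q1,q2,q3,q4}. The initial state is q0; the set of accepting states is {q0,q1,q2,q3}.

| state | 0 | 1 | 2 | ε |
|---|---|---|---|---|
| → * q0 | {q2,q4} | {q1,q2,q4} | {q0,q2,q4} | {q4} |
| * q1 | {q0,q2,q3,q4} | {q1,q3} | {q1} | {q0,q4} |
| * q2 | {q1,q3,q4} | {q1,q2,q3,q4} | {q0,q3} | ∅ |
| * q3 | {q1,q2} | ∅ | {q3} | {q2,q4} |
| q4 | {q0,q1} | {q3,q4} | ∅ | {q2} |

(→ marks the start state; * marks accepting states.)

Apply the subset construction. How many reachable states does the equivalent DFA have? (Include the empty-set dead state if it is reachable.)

Start state of the DFA: {q0,q2,q4} (ε-closure of the NFA start).
{q0,q2,q4} --0--> {q0,q1,q2,q3,q4}  [new]
{q0,q2,q4} --1--> {q0,q1,q2,q3,q4}  [seen]
{q0,q2,q4} --2--> {q0,q2,q3,q4}  [new]
{q0,q1,q2,q3,q4} --0--> {q0,q1,q2,q3,q4}  [seen]
{q0,q1,q2,q3,q4} --1--> {q0,q1,q2,q3,q4}  [seen]
{q0,q1,q2,q3,q4} --2--> {q0,q1,q2,q3,q4}  [seen]
{q0,q2,q3,q4} --0--> {q0,q1,q2,q3,q4}  [seen]
{q0,q2,q3,q4} --1--> {q0,q1,q2,q3,q4}  [seen]
{q0,q2,q3,q4} --2--> {q0,q2,q3,q4}  [seen]
Reachable DFA states: {q0,q2,q4}, {q0,q1,q2,q3,q4}, {q0,q2,q3,q4}.

3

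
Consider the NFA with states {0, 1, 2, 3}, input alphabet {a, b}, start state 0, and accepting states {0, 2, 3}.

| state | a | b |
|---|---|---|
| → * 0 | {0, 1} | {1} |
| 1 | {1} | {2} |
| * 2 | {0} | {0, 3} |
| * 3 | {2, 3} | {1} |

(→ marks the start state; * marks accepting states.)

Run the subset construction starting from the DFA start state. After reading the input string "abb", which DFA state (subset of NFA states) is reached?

{0, 2, 3}

Start: {0}.
δ(0,a) = {0, 1}.
Union: {0, 1}.
After a: {0, 1}.
δ(0,b) = {1}; δ(1,b) = {2}.
Union: {1, 2}.
After b: {1, 2}.
δ(1,b) = {2}; δ(2,b) = {0, 3}.
Union: {0, 2, 3}.
After b: {0, 2, 3}.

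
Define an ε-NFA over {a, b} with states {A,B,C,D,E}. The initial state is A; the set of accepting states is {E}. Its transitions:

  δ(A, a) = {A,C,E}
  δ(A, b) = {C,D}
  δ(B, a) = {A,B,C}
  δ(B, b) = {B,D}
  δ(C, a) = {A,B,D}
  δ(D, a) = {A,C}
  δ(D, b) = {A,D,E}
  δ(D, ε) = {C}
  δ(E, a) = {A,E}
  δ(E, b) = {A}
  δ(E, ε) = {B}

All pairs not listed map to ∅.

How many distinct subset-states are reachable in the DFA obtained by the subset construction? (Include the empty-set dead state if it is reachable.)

5

Start state of the DFA: {A} (ε-closure of the NFA start).
{A} --a--> {A,B,C,E}  [new]
{A} --b--> {C,D}  [new]
{A,B,C,E} --a--> {A,B,C,D,E}  [new]
{A,B,C,E} --b--> {A,B,C,D}  [new]
{C,D} --a--> {A,B,C,D}  [seen]
{C,D} --b--> {A,B,C,D,E}  [seen]
{A,B,C,D,E} --a--> {A,B,C,D,E}  [seen]
{A,B,C,D,E} --b--> {A,B,C,D,E}  [seen]
{A,B,C,D} --a--> {A,B,C,D,E}  [seen]
{A,B,C,D} --b--> {A,B,C,D,E}  [seen]
Reachable DFA states: {A}, {A,B,C,E}, {C,D}, {A,B,C,D,E}, {A,B,C,D}.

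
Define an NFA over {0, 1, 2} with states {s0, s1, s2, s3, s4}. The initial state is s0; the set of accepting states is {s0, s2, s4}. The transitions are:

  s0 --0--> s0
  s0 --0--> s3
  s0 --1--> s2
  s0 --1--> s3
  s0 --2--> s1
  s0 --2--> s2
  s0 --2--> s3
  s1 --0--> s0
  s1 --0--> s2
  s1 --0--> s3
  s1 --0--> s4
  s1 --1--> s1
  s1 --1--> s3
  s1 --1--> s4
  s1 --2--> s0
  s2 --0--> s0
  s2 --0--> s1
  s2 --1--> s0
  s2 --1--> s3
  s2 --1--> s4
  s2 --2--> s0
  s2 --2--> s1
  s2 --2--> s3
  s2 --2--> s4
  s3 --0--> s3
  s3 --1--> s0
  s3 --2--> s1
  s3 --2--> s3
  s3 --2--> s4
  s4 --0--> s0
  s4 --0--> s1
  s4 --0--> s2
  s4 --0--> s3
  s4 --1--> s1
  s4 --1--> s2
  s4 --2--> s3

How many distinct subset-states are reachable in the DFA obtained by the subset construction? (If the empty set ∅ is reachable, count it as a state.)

Start state of the DFA: {s0}.
{s0} --0--> {s0, s3}  [new]
{s0} --1--> {s2, s3}  [new]
{s0} --2--> {s1, s2, s3}  [new]
{s0, s3} --0--> {s0, s3}  [seen]
{s0, s3} --1--> {s0, s2, s3}  [new]
{s0, s3} --2--> {s1, s2, s3, s4}  [new]
{s2, s3} --0--> {s0, s1, s3}  [new]
{s2, s3} --1--> {s0, s3, s4}  [new]
{s2, s3} --2--> {s0, s1, s3, s4}  [new]
{s1, s2, s3} --0--> {s0, s1, s2, s3, s4}  [new]
{s1, s2, s3} --1--> {s0, s1, s3, s4}  [seen]
{s1, s2, s3} --2--> {s0, s1, s3, s4}  [seen]
{s0, s2, s3} --0--> {s0, s1, s3}  [seen]
{s0, s2, s3} --1--> {s0, s2, s3, s4}  [new]
{s0, s2, s3} --2--> {s0, s1, s2, s3, s4}  [seen]
{s1, s2, s3, s4} --0--> {s0, s1, s2, s3, s4}  [seen]
{s1, s2, s3, s4} --1--> {s0, s1, s2, s3, s4}  [seen]
{s1, s2, s3, s4} --2--> {s0, s1, s3, s4}  [seen]
{s0, s1, s3} --0--> {s0, s2, s3, s4}  [seen]
{s0, s1, s3} --1--> {s0, s1, s2, s3, s4}  [seen]
{s0, s1, s3} --2--> {s0, s1, s2, s3, s4}  [seen]
{s0, s3, s4} --0--> {s0, s1, s2, s3}  [new]
{s0, s3, s4} --1--> {s0, s1, s2, s3}  [seen]
{s0, s3, s4} --2--> {s1, s2, s3, s4}  [seen]
{s0, s1, s3, s4} --0--> {s0, s1, s2, s3, s4}  [seen]
{s0, s1, s3, s4} --1--> {s0, s1, s2, s3, s4}  [seen]
{s0, s1, s3, s4} --2--> {s0, s1, s2, s3, s4}  [seen]
{s0, s1, s2, s3, s4} --0--> {s0, s1, s2, s3, s4}  [seen]
{s0, s1, s2, s3, s4} --1--> {s0, s1, s2, s3, s4}  [seen]
{s0, s1, s2, s3, s4} --2--> {s0, s1, s2, s3, s4}  [seen]
{s0, s2, s3, s4} --0--> {s0, s1, s2, s3}  [seen]
{s0, s2, s3, s4} --1--> {s0, s1, s2, s3, s4}  [seen]
{s0, s2, s3, s4} --2--> {s0, s1, s2, s3, s4}  [seen]
{s0, s1, s2, s3} --0--> {s0, s1, s2, s3, s4}  [seen]
{s0, s1, s2, s3} --1--> {s0, s1, s2, s3, s4}  [seen]
{s0, s1, s2, s3} --2--> {s0, s1, s2, s3, s4}  [seen]
Reachable DFA states: {s0}, {s0, s3}, {s2, s3}, {s1, s2, s3}, {s0, s2, s3}, {s1, s2, s3, s4}, {s0, s1, s3}, {s0, s3, s4}, {s0, s1, s3, s4}, {s0, s1, s2, s3, s4}, {s0, s2, s3, s4}, {s0, s1, s2, s3}.

12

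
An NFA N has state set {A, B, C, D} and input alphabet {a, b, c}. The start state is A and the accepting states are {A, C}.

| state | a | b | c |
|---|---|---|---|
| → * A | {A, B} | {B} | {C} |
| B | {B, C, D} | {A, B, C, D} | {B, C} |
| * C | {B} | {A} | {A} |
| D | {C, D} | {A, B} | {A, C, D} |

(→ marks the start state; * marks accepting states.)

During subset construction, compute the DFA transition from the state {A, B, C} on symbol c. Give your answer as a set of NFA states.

δ(A,c) = {C}; δ(B,c) = {B, C}; δ(C,c) = {A}.
Union: {A, B, C}.

{A, B, C}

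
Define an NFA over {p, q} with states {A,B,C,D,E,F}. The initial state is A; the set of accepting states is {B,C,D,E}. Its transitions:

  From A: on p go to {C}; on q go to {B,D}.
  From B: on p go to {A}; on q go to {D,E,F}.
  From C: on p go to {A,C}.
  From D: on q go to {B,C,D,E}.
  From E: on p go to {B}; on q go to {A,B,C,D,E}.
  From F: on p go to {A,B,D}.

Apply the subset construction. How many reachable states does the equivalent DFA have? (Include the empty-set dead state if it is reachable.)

8

Start state of the DFA: {A}.
{A} --p--> {C}  [new]
{A} --q--> {B,D}  [new]
{C} --p--> {A,C}  [new]
{C} --q--> ∅  [new]
{B,D} --p--> {A}  [seen]
{B,D} --q--> {B,C,D,E,F}  [new]
{A,C} --p--> {A,C}  [seen]
{A,C} --q--> {B,D}  [seen]
∅ --p--> ∅  [seen]
∅ --q--> ∅  [seen]
{B,C,D,E,F} --p--> {A,B,C,D}  [new]
{B,C,D,E,F} --q--> {A,B,C,D,E,F}  [new]
{A,B,C,D} --p--> {A,C}  [seen]
{A,B,C,D} --q--> {B,C,D,E,F}  [seen]
{A,B,C,D,E,F} --p--> {A,B,C,D}  [seen]
{A,B,C,D,E,F} --q--> {A,B,C,D,E,F}  [seen]
Reachable DFA states: {A}, {C}, {B,D}, {A,C}, ∅, {B,C,D,E,F}, {A,B,C,D}, {A,B,C,D,E,F}.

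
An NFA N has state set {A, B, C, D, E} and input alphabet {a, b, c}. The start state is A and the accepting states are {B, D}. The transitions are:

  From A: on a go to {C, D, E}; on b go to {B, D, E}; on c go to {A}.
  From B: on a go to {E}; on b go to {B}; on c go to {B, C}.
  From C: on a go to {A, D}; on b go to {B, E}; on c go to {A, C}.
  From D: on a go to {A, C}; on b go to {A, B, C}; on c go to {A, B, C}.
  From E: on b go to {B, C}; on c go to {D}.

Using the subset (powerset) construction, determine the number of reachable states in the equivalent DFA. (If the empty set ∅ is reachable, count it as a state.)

11

Start state of the DFA: {A}.
{A} --a--> {C, D, E}  [new]
{A} --b--> {B, D, E}  [new]
{A} --c--> {A}  [seen]
{C, D, E} --a--> {A, C, D}  [new]
{C, D, E} --b--> {A, B, C, E}  [new]
{C, D, E} --c--> {A, B, C, D}  [new]
{B, D, E} --a--> {A, C, E}  [new]
{B, D, E} --b--> {A, B, C}  [new]
{B, D, E} --c--> {A, B, C, D}  [seen]
{A, C, D} --a--> {A, C, D, E}  [new]
{A, C, D} --b--> {A, B, C, D, E}  [new]
{A, C, D} --c--> {A, B, C}  [seen]
{A, B, C, E} --a--> {A, C, D, E}  [seen]
{A, B, C, E} --b--> {B, C, D, E}  [new]
{A, B, C, E} --c--> {A, B, C, D}  [seen]
{A, B, C, D} --a--> {A, C, D, E}  [seen]
{A, B, C, D} --b--> {A, B, C, D, E}  [seen]
{A, B, C, D} --c--> {A, B, C}  [seen]
{A, C, E} --a--> {A, C, D, E}  [seen]
{A, C, E} --b--> {B, C, D, E}  [seen]
{A, C, E} --c--> {A, C, D}  [seen]
{A, B, C} --a--> {A, C, D, E}  [seen]
{A, B, C} --b--> {B, D, E}  [seen]
{A, B, C} --c--> {A, B, C}  [seen]
{A, C, D, E} --a--> {A, C, D, E}  [seen]
{A, C, D, E} --b--> {A, B, C, D, E}  [seen]
{A, C, D, E} --c--> {A, B, C, D}  [seen]
{A, B, C, D, E} --a--> {A, C, D, E}  [seen]
{A, B, C, D, E} --b--> {A, B, C, D, E}  [seen]
{A, B, C, D, E} --c--> {A, B, C, D}  [seen]
{B, C, D, E} --a--> {A, C, D, E}  [seen]
{B, C, D, E} --b--> {A, B, C, E}  [seen]
{B, C, D, E} --c--> {A, B, C, D}  [seen]
Reachable DFA states: {A}, {C, D, E}, {B, D, E}, {A, C, D}, {A, B, C, E}, {A, B, C, D}, {A, C, E}, {A, B, C}, {A, C, D, E}, {A, B, C, D, E}, {B, C, D, E}.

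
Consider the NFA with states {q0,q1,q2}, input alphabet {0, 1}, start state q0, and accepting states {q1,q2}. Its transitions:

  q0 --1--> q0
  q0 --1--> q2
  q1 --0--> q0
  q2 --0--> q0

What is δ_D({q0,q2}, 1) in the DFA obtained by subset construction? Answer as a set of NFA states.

{q0,q2}

δ(q0,1) = {q0,q2}; δ(q2,1) = ∅.
Union: {q0,q2}.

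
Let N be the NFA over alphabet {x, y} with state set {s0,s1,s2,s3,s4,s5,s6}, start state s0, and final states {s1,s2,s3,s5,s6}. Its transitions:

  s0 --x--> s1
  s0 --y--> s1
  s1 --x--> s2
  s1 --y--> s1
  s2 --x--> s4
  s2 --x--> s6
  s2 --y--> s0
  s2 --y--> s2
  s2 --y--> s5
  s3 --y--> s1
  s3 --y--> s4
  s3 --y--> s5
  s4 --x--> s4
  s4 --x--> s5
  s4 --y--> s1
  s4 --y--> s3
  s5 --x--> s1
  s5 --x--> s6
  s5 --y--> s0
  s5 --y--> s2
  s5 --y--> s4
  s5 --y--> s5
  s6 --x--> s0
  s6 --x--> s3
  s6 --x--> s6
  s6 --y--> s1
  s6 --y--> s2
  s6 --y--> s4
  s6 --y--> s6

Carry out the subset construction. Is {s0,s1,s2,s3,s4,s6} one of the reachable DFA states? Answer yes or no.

no

Start state of the DFA: {s0}.
{s0} --x--> {s1}  [new]
{s0} --y--> {s1}  [seen]
{s1} --x--> {s2}  [new]
{s1} --y--> {s1}  [seen]
{s2} --x--> {s4,s6}  [new]
{s2} --y--> {s0,s2,s5}  [new]
{s4,s6} --x--> {s0,s3,s4,s5,s6}  [new]
{s4,s6} --y--> {s1,s2,s3,s4,s6}  [new]
{s0,s2,s5} --x--> {s1,s4,s6}  [new]
{s0,s2,s5} --y--> {s0,s1,s2,s4,s5}  [new]
{s0,s3,s4,s5,s6} --x--> {s0,s1,s3,s4,s5,s6}  [new]
{s0,s3,s4,s5,s6} --y--> {s0,s1,s2,s3,s4,s5,s6}  [new]
{s1,s2,s3,s4,s6} --x--> {s0,s2,s3,s4,s5,s6}  [new]
{s1,s2,s3,s4,s6} --y--> {s0,s1,s2,s3,s4,s5,s6}  [seen]
{s1,s4,s6} --x--> {s0,s2,s3,s4,s5,s6}  [seen]
{s1,s4,s6} --y--> {s1,s2,s3,s4,s6}  [seen]
{s0,s1,s2,s4,s5} --x--> {s1,s2,s4,s5,s6}  [new]
{s0,s1,s2,s4,s5} --y--> {s0,s1,s2,s3,s4,s5}  [new]
{s0,s1,s3,s4,s5,s6} --x--> {s0,s1,s2,s3,s4,s5,s6}  [seen]
{s0,s1,s3,s4,s5,s6} --y--> {s0,s1,s2,s3,s4,s5,s6}  [seen]
{s0,s1,s2,s3,s4,s5,s6} --x--> {s0,s1,s2,s3,s4,s5,s6}  [seen]
{s0,s1,s2,s3,s4,s5,s6} --y--> {s0,s1,s2,s3,s4,s5,s6}  [seen]
{s0,s2,s3,s4,s5,s6} --x--> {s0,s1,s3,s4,s5,s6}  [seen]
{s0,s2,s3,s4,s5,s6} --y--> {s0,s1,s2,s3,s4,s5,s6}  [seen]
{s1,s2,s4,s5,s6} --x--> {s0,s1,s2,s3,s4,s5,s6}  [seen]
{s1,s2,s4,s5,s6} --y--> {s0,s1,s2,s3,s4,s5,s6}  [seen]
{s0,s1,s2,s3,s4,s5} --x--> {s1,s2,s4,s5,s6}  [seen]
{s0,s1,s2,s3,s4,s5} --y--> {s0,s1,s2,s3,s4,s5}  [seen]
Reachable DFA states: {s0}, {s1}, {s2}, {s4,s6}, {s0,s2,s5}, {s0,s3,s4,s5,s6}, {s1,s2,s3,s4,s6}, {s1,s4,s6}, {s0,s1,s2,s4,s5}, {s0,s1,s3,s4,s5,s6}, {s0,s1,s2,s3,s4,s5,s6}, {s0,s2,s3,s4,s5,s6}, {s1,s2,s4,s5,s6}, {s0,s1,s2,s3,s4,s5}.
{s0,s1,s2,s3,s4,s6} is not among them.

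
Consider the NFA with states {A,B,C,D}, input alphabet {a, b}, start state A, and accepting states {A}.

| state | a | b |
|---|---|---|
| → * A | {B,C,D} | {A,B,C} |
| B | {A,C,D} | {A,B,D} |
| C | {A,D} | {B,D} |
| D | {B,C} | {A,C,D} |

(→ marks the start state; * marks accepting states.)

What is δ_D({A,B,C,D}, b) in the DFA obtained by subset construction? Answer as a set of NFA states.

δ(A,b) = {A,B,C}; δ(B,b) = {A,B,D}; δ(C,b) = {B,D}; δ(D,b) = {A,C,D}.
Union: {A,B,C,D}.

{A,B,C,D}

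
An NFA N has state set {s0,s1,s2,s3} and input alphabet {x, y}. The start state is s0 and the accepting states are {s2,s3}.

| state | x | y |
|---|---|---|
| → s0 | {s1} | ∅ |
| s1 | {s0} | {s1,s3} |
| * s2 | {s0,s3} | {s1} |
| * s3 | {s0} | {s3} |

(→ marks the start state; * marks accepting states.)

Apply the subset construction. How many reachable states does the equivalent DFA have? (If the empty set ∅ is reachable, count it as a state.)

4

Start state of the DFA: {s0}.
{s0} --x--> {s1}  [new]
{s0} --y--> ∅  [new]
{s1} --x--> {s0}  [seen]
{s1} --y--> {s1,s3}  [new]
∅ --x--> ∅  [seen]
∅ --y--> ∅  [seen]
{s1,s3} --x--> {s0}  [seen]
{s1,s3} --y--> {s1,s3}  [seen]
Reachable DFA states: {s0}, {s1}, ∅, {s1,s3}.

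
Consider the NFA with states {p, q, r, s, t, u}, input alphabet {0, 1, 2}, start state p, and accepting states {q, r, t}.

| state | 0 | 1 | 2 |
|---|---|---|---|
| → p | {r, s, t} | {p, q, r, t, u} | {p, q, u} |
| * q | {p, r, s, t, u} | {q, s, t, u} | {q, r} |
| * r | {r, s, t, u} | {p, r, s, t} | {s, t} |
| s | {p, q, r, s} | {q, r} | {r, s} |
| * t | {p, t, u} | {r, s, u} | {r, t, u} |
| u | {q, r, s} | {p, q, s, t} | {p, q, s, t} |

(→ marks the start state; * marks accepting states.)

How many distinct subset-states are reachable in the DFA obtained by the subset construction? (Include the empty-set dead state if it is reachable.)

Start state of the DFA: {p}.
{p} --0--> {r, s, t}  [new]
{p} --1--> {p, q, r, t, u}  [new]
{p} --2--> {p, q, u}  [new]
{r, s, t} --0--> {p, q, r, s, t, u}  [new]
{r, s, t} --1--> {p, q, r, s, t, u}  [seen]
{r, s, t} --2--> {r, s, t, u}  [new]
{p, q, r, t, u} --0--> {p, q, r, s, t, u}  [seen]
{p, q, r, t, u} --1--> {p, q, r, s, t, u}  [seen]
{p, q, r, t, u} --2--> {p, q, r, s, t, u}  [seen]
{p, q, u} --0--> {p, q, r, s, t, u}  [seen]
{p, q, u} --1--> {p, q, r, s, t, u}  [seen]
{p, q, u} --2--> {p, q, r, s, t, u}  [seen]
{p, q, r, s, t, u} --0--> {p, q, r, s, t, u}  [seen]
{p, q, r, s, t, u} --1--> {p, q, r, s, t, u}  [seen]
{p, q, r, s, t, u} --2--> {p, q, r, s, t, u}  [seen]
{r, s, t, u} --0--> {p, q, r, s, t, u}  [seen]
{r, s, t, u} --1--> {p, q, r, s, t, u}  [seen]
{r, s, t, u} --2--> {p, q, r, s, t, u}  [seen]
Reachable DFA states: {p}, {r, s, t}, {p, q, r, t, u}, {p, q, u}, {p, q, r, s, t, u}, {r, s, t, u}.

6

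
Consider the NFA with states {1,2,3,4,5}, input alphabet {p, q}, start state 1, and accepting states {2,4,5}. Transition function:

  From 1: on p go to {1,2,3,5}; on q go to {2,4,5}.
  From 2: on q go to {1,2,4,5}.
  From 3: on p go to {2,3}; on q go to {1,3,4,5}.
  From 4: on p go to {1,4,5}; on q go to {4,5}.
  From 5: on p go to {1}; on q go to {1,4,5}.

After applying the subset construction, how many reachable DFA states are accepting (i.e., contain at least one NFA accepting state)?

5

Start state of the DFA: {1}.
{1} --p--> {1,2,3,5}  [new]
{1} --q--> {2,4,5}  [new]
{1,2,3,5} --p--> {1,2,3,5}  [seen]
{1,2,3,5} --q--> {1,2,3,4,5}  [new]
{2,4,5} --p--> {1,4,5}  [new]
{2,4,5} --q--> {1,2,4,5}  [new]
{1,2,3,4,5} --p--> {1,2,3,4,5}  [seen]
{1,2,3,4,5} --q--> {1,2,3,4,5}  [seen]
{1,4,5} --p--> {1,2,3,4,5}  [seen]
{1,4,5} --q--> {1,2,4,5}  [seen]
{1,2,4,5} --p--> {1,2,3,4,5}  [seen]
{1,2,4,5} --q--> {1,2,4,5}  [seen]
Reachable DFA states: {1}, {1,2,3,5}, {2,4,5}, {1,2,3,4,5}, {1,4,5}, {1,2,4,5}.
Accepting DFA states (contain an NFA accepting state): {1,2,3,5}, {2,4,5}, {1,2,3,4,5}, {1,4,5}, {1,2,4,5}.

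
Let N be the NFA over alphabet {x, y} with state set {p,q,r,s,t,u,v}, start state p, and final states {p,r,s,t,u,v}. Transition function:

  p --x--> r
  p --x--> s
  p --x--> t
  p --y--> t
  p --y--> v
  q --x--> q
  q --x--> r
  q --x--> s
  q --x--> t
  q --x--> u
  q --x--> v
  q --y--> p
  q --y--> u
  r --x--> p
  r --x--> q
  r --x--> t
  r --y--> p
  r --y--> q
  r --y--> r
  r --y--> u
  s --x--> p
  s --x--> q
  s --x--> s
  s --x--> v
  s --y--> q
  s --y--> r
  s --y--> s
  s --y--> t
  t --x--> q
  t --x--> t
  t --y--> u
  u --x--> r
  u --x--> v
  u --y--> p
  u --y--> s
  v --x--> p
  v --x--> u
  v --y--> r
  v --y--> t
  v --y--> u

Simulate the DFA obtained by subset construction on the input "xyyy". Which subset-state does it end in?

{p,q,r,s,t,u,v}

Start: {p}.
δ(p,x) = {r,s,t}.
Union: {r,s,t}.
After x: {r,s,t}.
δ(r,y) = {p,q,r,u}; δ(s,y) = {q,r,s,t}; δ(t,y) = {u}.
Union: {p,q,r,s,t,u}.
After y: {p,q,r,s,t,u}.
δ(p,y) = {t,v}; δ(q,y) = {p,u}; δ(r,y) = {p,q,r,u}; δ(s,y) = {q,r,s,t}; δ(t,y) = {u}; δ(u,y) = {p,s}.
Union: {p,q,r,s,t,u,v}.
After y: {p,q,r,s,t,u,v}.
δ(p,y) = {t,v}; δ(q,y) = {p,u}; δ(r,y) = {p,q,r,u}; δ(s,y) = {q,r,s,t}; δ(t,y) = {u}; δ(u,y) = {p,s}; δ(v,y) = {r,t,u}.
Union: {p,q,r,s,t,u,v}.
After y: {p,q,r,s,t,u,v}.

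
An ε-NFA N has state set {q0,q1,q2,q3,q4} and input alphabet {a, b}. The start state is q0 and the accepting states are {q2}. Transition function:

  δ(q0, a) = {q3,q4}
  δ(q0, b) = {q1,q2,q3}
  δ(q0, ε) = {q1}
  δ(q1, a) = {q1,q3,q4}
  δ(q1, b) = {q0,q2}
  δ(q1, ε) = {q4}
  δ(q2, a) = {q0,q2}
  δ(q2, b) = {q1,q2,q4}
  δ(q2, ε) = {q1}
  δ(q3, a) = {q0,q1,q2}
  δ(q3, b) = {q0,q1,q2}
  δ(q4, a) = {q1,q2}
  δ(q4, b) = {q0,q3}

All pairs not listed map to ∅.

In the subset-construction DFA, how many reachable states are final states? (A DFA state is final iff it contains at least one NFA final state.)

Start state of the DFA: {q0,q1,q4} (ε-closure of the NFA start).
{q0,q1,q4} --a--> {q1,q2,q3,q4}  [new]
{q0,q1,q4} --b--> {q0,q1,q2,q3,q4}  [new]
{q1,q2,q3,q4} --a--> {q0,q1,q2,q3,q4}  [seen]
{q1,q2,q3,q4} --b--> {q0,q1,q2,q3,q4}  [seen]
{q0,q1,q2,q3,q4} --a--> {q0,q1,q2,q3,q4}  [seen]
{q0,q1,q2,q3,q4} --b--> {q0,q1,q2,q3,q4}  [seen]
Reachable DFA states: {q0,q1,q4}, {q1,q2,q3,q4}, {q0,q1,q2,q3,q4}.
Accepting DFA states (contain an NFA accepting state): {q1,q2,q3,q4}, {q0,q1,q2,q3,q4}.

2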